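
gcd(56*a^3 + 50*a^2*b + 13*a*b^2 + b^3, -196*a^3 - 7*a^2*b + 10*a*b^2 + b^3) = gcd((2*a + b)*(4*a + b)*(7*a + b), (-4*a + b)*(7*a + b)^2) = 7*a + b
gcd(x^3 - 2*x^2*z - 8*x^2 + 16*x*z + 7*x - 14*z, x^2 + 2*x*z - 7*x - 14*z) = x - 7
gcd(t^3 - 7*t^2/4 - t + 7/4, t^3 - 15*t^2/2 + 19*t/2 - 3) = t - 1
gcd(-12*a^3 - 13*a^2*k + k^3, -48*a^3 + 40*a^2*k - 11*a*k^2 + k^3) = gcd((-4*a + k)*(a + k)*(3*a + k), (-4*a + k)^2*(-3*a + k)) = 4*a - k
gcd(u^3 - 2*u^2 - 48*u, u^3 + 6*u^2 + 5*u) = u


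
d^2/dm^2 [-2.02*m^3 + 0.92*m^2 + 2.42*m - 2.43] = 1.84 - 12.12*m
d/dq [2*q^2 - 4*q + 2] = 4*q - 4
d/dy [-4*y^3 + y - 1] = 1 - 12*y^2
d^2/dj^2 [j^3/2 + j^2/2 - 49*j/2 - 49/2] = 3*j + 1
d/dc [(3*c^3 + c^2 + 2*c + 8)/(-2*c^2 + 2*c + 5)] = 3*(-2*c^4 + 4*c^3 + 17*c^2 + 14*c - 2)/(4*c^4 - 8*c^3 - 16*c^2 + 20*c + 25)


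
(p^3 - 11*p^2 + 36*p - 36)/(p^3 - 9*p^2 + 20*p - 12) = (p - 3)/(p - 1)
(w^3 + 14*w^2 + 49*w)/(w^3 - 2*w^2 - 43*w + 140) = w*(w + 7)/(w^2 - 9*w + 20)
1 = 1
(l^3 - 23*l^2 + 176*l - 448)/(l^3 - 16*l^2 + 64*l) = (l - 7)/l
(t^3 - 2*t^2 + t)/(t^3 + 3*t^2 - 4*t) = (t - 1)/(t + 4)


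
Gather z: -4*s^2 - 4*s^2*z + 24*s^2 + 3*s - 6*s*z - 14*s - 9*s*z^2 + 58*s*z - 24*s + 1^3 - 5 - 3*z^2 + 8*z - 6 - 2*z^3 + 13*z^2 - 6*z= 20*s^2 - 35*s - 2*z^3 + z^2*(10 - 9*s) + z*(-4*s^2 + 52*s + 2) - 10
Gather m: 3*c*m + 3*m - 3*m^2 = -3*m^2 + m*(3*c + 3)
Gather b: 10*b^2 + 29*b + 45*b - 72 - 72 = 10*b^2 + 74*b - 144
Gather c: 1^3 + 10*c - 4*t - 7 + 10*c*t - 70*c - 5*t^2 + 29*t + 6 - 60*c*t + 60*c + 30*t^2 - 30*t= -50*c*t + 25*t^2 - 5*t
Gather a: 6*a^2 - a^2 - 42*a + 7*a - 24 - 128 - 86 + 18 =5*a^2 - 35*a - 220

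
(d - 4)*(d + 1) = d^2 - 3*d - 4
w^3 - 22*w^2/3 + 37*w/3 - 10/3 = (w - 5)*(w - 2)*(w - 1/3)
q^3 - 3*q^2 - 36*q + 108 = (q - 6)*(q - 3)*(q + 6)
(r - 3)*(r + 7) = r^2 + 4*r - 21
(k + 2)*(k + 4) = k^2 + 6*k + 8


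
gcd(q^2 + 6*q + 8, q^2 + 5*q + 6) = q + 2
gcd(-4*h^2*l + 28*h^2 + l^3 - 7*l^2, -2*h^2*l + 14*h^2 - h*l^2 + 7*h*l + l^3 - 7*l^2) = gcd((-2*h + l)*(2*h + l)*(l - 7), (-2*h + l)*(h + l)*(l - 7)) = 2*h*l - 14*h - l^2 + 7*l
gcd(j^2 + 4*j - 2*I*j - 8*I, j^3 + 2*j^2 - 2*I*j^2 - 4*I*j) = j - 2*I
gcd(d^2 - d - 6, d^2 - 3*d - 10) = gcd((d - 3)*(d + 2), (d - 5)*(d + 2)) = d + 2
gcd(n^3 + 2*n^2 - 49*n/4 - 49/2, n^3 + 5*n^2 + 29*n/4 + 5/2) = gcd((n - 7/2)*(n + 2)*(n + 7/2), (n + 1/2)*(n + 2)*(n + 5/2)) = n + 2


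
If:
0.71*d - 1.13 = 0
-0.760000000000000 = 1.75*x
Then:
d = 1.59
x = -0.43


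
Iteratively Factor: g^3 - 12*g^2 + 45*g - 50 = (g - 2)*(g^2 - 10*g + 25) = (g - 5)*(g - 2)*(g - 5)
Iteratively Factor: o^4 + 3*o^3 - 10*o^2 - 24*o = (o + 4)*(o^3 - o^2 - 6*o) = (o + 2)*(o + 4)*(o^2 - 3*o) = (o - 3)*(o + 2)*(o + 4)*(o)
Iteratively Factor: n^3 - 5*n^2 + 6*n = (n - 3)*(n^2 - 2*n) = (n - 3)*(n - 2)*(n)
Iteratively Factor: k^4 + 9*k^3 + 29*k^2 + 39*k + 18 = (k + 3)*(k^3 + 6*k^2 + 11*k + 6) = (k + 3)^2*(k^2 + 3*k + 2) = (k + 2)*(k + 3)^2*(k + 1)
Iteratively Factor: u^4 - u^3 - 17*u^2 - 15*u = (u + 1)*(u^3 - 2*u^2 - 15*u) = (u + 1)*(u + 3)*(u^2 - 5*u) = u*(u + 1)*(u + 3)*(u - 5)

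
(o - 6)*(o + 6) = o^2 - 36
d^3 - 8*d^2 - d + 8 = (d - 8)*(d - 1)*(d + 1)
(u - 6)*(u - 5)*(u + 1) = u^3 - 10*u^2 + 19*u + 30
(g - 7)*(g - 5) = g^2 - 12*g + 35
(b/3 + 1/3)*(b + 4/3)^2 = b^3/3 + 11*b^2/9 + 40*b/27 + 16/27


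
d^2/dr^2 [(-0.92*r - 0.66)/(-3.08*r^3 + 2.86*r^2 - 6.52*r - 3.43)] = (52.364928*r^5 + 26.507712*r^4 - 114.920608*r^3 - 4.71662399999998*r^2 - 61.52784*r + 27.91364)/(29.218112*r^9 - 81.393312*r^8 + 261.133488*r^7 - 270.378856*r^6 + 371.503968*r^5 + 132.70818*r^4 + 2.11610799999994*r^3 + 336.489174*r^2 + 230.121444*r + 40.353607)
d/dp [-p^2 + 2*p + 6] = 2 - 2*p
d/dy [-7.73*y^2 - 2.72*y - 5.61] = -15.46*y - 2.72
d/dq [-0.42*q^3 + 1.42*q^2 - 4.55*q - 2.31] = -1.26*q^2 + 2.84*q - 4.55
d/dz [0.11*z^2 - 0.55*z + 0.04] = 0.22*z - 0.55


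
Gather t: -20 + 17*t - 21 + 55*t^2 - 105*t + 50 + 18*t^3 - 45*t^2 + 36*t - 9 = 18*t^3 + 10*t^2 - 52*t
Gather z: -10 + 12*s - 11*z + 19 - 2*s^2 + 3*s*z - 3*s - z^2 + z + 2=-2*s^2 + 9*s - z^2 + z*(3*s - 10) + 11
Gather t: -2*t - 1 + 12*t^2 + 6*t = 12*t^2 + 4*t - 1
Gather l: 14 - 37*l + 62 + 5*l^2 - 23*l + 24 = 5*l^2 - 60*l + 100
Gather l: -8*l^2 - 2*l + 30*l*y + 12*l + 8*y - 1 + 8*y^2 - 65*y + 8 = -8*l^2 + l*(30*y + 10) + 8*y^2 - 57*y + 7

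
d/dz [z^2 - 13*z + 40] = 2*z - 13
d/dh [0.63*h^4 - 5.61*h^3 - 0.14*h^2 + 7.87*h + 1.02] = 2.52*h^3 - 16.83*h^2 - 0.28*h + 7.87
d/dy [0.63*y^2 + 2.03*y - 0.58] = 1.26*y + 2.03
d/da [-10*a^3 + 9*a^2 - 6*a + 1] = -30*a^2 + 18*a - 6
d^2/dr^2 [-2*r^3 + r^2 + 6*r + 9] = 2 - 12*r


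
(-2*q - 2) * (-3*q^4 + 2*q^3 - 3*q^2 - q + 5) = 6*q^5 + 2*q^4 + 2*q^3 + 8*q^2 - 8*q - 10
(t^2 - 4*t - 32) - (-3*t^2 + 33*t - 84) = 4*t^2 - 37*t + 52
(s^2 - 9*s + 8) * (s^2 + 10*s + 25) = s^4 + s^3 - 57*s^2 - 145*s + 200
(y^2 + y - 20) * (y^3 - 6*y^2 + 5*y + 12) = y^5 - 5*y^4 - 21*y^3 + 137*y^2 - 88*y - 240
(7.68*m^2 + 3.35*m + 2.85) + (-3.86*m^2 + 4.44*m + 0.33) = 3.82*m^2 + 7.79*m + 3.18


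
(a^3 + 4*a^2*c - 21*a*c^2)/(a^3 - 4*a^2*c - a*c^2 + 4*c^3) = a*(a^2 + 4*a*c - 21*c^2)/(a^3 - 4*a^2*c - a*c^2 + 4*c^3)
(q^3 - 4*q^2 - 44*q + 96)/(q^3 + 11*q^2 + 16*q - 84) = (q - 8)/(q + 7)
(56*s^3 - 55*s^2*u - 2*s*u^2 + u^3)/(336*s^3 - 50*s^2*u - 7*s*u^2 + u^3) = (s - u)/(6*s - u)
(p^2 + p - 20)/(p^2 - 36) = (p^2 + p - 20)/(p^2 - 36)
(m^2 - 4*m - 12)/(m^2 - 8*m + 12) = (m + 2)/(m - 2)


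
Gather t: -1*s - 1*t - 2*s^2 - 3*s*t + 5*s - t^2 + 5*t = -2*s^2 + 4*s - t^2 + t*(4 - 3*s)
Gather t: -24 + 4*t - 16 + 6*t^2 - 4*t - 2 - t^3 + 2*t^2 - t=-t^3 + 8*t^2 - t - 42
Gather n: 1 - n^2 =1 - n^2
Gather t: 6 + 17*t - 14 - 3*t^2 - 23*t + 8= -3*t^2 - 6*t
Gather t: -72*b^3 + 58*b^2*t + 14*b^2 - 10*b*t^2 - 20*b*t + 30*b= -72*b^3 + 14*b^2 - 10*b*t^2 + 30*b + t*(58*b^2 - 20*b)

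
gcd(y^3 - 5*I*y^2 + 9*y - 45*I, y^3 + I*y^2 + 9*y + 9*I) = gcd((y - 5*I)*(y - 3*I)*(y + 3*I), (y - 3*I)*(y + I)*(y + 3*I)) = y^2 + 9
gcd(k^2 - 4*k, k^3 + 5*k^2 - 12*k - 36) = 1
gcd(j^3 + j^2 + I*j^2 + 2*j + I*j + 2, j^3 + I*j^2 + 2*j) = j^2 + I*j + 2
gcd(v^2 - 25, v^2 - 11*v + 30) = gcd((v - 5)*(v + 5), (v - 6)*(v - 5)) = v - 5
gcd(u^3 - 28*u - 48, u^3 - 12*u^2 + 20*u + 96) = u^2 - 4*u - 12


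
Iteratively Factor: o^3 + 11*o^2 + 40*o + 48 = (o + 3)*(o^2 + 8*o + 16) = (o + 3)*(o + 4)*(o + 4)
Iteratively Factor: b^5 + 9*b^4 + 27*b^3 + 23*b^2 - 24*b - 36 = (b + 2)*(b^4 + 7*b^3 + 13*b^2 - 3*b - 18) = (b - 1)*(b + 2)*(b^3 + 8*b^2 + 21*b + 18) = (b - 1)*(b + 2)*(b + 3)*(b^2 + 5*b + 6) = (b - 1)*(b + 2)^2*(b + 3)*(b + 3)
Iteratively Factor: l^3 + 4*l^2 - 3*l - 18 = (l + 3)*(l^2 + l - 6) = (l + 3)^2*(l - 2)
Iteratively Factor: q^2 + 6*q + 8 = (q + 2)*(q + 4)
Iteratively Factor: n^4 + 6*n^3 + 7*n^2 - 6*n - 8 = (n + 2)*(n^3 + 4*n^2 - n - 4) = (n + 2)*(n + 4)*(n^2 - 1) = (n - 1)*(n + 2)*(n + 4)*(n + 1)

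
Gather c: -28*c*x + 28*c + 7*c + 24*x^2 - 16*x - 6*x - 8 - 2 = c*(35 - 28*x) + 24*x^2 - 22*x - 10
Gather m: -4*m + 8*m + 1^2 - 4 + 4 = 4*m + 1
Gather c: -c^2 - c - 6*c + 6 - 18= -c^2 - 7*c - 12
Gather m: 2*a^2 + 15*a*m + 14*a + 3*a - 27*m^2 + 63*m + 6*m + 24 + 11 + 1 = 2*a^2 + 17*a - 27*m^2 + m*(15*a + 69) + 36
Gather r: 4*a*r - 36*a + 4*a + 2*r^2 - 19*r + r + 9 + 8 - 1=-32*a + 2*r^2 + r*(4*a - 18) + 16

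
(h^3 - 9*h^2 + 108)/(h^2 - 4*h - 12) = (h^2 - 3*h - 18)/(h + 2)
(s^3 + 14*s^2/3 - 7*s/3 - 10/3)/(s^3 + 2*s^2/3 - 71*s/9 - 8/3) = 3*(3*s^3 + 14*s^2 - 7*s - 10)/(9*s^3 + 6*s^2 - 71*s - 24)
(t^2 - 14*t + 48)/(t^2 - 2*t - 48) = (t - 6)/(t + 6)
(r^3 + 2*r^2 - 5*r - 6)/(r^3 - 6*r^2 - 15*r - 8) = (r^2 + r - 6)/(r^2 - 7*r - 8)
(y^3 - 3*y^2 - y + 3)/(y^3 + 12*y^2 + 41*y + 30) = (y^2 - 4*y + 3)/(y^2 + 11*y + 30)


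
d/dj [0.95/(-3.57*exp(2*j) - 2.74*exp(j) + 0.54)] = (6.783*exp(j) + 2.603)*exp(j)/(3.57*exp(2*j) + 2.74*exp(j) - 0.54)^2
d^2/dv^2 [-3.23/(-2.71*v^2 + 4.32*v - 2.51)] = (-47.442886*v^2 + 75.628512*v + 3.23*(5.42*v - 4.32)*(10.84*v - 8.64) - 43.941566)/(2.71*v^2 - 4.32*v + 2.51)^3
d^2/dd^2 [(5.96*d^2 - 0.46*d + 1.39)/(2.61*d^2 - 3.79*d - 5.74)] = (111.644316*d^3 + 592.547778*d^2 - 123.84711*d + 494.330114)/(17.779581*d^6 - 77.453577*d^5 - 4.83345899999999*d^4 + 286.237097*d^3 + 10.629906*d^2 - 374.614212*d - 189.119224)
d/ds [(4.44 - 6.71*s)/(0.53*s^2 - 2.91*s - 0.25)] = (3.5563*s^2 - 4.7064*s + 14.5979)/(0.2809*s^4 - 3.0846*s^3 + 8.2031*s^2 + 1.455*s + 0.0625)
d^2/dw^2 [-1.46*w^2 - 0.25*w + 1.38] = -2.92000000000000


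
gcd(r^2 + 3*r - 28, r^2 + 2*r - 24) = r - 4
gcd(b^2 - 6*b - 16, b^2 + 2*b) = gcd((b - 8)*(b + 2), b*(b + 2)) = b + 2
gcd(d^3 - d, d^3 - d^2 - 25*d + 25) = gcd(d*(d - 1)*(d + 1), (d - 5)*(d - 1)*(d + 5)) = d - 1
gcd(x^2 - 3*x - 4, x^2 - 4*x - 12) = 1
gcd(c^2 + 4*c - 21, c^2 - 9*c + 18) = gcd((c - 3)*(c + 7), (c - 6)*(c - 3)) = c - 3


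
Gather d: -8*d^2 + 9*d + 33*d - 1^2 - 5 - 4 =-8*d^2 + 42*d - 10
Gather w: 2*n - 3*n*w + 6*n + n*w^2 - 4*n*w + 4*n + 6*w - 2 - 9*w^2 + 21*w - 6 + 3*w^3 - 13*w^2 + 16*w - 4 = 12*n + 3*w^3 + w^2*(n - 22) + w*(43 - 7*n) - 12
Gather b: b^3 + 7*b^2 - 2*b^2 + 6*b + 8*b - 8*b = b^3 + 5*b^2 + 6*b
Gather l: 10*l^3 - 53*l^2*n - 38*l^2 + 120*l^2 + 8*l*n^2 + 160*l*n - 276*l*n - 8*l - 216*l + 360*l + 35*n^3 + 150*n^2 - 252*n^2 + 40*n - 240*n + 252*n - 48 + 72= 10*l^3 + l^2*(82 - 53*n) + l*(8*n^2 - 116*n + 136) + 35*n^3 - 102*n^2 + 52*n + 24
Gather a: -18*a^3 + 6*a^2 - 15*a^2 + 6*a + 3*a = -18*a^3 - 9*a^2 + 9*a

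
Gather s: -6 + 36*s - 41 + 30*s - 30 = 66*s - 77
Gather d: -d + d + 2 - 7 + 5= 0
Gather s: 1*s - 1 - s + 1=0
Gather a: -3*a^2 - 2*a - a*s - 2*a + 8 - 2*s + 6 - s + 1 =-3*a^2 + a*(-s - 4) - 3*s + 15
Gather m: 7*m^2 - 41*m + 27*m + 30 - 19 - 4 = 7*m^2 - 14*m + 7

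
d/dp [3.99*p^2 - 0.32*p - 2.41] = 7.98*p - 0.32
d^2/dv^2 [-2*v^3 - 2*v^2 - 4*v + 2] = -12*v - 4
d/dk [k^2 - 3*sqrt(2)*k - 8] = 2*k - 3*sqrt(2)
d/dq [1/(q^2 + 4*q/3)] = 6*(-3*q - 2)/(q^2*(3*q + 4)^2)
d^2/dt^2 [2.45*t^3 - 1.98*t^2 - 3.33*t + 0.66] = 14.7*t - 3.96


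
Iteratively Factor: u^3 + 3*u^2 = (u)*(u^2 + 3*u) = u^2*(u + 3)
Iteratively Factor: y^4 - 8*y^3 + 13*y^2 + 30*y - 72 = (y - 4)*(y^3 - 4*y^2 - 3*y + 18) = (y - 4)*(y - 3)*(y^2 - y - 6) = (y - 4)*(y - 3)^2*(y + 2)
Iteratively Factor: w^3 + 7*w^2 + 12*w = (w + 4)*(w^2 + 3*w) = (w + 3)*(w + 4)*(w)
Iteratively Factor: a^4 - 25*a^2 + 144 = (a + 3)*(a^3 - 3*a^2 - 16*a + 48) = (a + 3)*(a + 4)*(a^2 - 7*a + 12) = (a - 4)*(a + 3)*(a + 4)*(a - 3)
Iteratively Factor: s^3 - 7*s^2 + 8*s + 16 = (s + 1)*(s^2 - 8*s + 16) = (s - 4)*(s + 1)*(s - 4)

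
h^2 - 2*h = h*(h - 2)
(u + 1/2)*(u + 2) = u^2 + 5*u/2 + 1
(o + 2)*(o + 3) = o^2 + 5*o + 6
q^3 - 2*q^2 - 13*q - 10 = (q - 5)*(q + 1)*(q + 2)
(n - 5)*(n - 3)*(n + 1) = n^3 - 7*n^2 + 7*n + 15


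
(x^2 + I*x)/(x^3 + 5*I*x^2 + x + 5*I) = x/(x^2 + 4*I*x + 5)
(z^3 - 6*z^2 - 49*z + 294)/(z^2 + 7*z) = z - 13 + 42/z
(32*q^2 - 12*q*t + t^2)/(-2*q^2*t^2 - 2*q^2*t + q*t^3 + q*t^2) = (-32*q^2 + 12*q*t - t^2)/(q*t*(2*q*t + 2*q - t^2 - t))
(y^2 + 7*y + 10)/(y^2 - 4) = (y + 5)/(y - 2)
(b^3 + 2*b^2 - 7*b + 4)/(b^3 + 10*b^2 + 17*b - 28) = (b - 1)/(b + 7)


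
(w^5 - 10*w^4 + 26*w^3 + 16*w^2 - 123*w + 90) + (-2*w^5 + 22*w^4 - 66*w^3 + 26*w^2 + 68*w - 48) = -w^5 + 12*w^4 - 40*w^3 + 42*w^2 - 55*w + 42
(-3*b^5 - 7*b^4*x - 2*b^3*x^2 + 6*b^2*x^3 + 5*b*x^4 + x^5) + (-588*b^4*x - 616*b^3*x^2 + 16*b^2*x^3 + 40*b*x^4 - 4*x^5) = -3*b^5 - 595*b^4*x - 618*b^3*x^2 + 22*b^2*x^3 + 45*b*x^4 - 3*x^5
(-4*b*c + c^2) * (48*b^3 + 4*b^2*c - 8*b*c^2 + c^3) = -192*b^4*c + 32*b^3*c^2 + 36*b^2*c^3 - 12*b*c^4 + c^5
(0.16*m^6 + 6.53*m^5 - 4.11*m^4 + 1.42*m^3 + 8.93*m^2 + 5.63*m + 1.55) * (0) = 0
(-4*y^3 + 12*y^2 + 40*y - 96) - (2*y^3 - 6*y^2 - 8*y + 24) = -6*y^3 + 18*y^2 + 48*y - 120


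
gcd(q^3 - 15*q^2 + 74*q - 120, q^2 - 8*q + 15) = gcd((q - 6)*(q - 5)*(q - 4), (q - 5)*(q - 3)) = q - 5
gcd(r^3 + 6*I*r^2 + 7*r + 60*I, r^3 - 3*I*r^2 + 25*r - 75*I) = r^2 + 2*I*r + 15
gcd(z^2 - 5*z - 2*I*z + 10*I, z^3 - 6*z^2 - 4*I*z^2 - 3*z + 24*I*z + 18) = 1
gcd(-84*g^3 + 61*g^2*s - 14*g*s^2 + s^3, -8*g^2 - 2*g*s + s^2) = -4*g + s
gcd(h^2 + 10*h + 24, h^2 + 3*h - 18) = h + 6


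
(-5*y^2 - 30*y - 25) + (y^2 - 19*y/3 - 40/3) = -4*y^2 - 109*y/3 - 115/3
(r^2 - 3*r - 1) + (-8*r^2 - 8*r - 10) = -7*r^2 - 11*r - 11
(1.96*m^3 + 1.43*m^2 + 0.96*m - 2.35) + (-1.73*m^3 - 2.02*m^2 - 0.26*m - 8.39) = 0.23*m^3 - 0.59*m^2 + 0.7*m - 10.74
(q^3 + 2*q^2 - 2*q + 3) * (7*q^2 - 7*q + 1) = 7*q^5 + 7*q^4 - 27*q^3 + 37*q^2 - 23*q + 3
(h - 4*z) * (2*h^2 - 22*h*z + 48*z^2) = 2*h^3 - 30*h^2*z + 136*h*z^2 - 192*z^3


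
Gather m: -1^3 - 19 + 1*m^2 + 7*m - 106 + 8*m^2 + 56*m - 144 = 9*m^2 + 63*m - 270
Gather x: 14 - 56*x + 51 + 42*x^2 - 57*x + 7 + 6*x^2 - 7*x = 48*x^2 - 120*x + 72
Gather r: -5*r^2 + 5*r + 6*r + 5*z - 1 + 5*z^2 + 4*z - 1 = -5*r^2 + 11*r + 5*z^2 + 9*z - 2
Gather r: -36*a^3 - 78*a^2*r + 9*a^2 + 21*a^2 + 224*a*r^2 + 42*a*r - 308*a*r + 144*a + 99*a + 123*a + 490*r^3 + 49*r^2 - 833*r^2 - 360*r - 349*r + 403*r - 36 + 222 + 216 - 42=-36*a^3 + 30*a^2 + 366*a + 490*r^3 + r^2*(224*a - 784) + r*(-78*a^2 - 266*a - 306) + 360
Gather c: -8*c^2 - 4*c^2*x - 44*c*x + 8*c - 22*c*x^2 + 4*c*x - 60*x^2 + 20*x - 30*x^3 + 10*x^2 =c^2*(-4*x - 8) + c*(-22*x^2 - 40*x + 8) - 30*x^3 - 50*x^2 + 20*x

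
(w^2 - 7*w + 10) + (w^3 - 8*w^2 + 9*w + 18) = w^3 - 7*w^2 + 2*w + 28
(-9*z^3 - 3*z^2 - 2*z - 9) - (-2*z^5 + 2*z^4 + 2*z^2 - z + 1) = 2*z^5 - 2*z^4 - 9*z^3 - 5*z^2 - z - 10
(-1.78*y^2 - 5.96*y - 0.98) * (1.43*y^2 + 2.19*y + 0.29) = -2.5454*y^4 - 12.421*y^3 - 14.97*y^2 - 3.8746*y - 0.2842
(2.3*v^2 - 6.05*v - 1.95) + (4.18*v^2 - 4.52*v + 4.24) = 6.48*v^2 - 10.57*v + 2.29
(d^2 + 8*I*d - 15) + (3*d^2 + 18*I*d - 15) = 4*d^2 + 26*I*d - 30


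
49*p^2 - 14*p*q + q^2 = (-7*p + q)^2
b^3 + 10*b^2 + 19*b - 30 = (b - 1)*(b + 5)*(b + 6)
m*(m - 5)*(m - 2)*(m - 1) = m^4 - 8*m^3 + 17*m^2 - 10*m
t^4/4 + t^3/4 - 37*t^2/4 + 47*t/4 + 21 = (t/4 + 1/4)*(t - 4)*(t - 3)*(t + 7)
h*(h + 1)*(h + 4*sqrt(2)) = h^3 + h^2 + 4*sqrt(2)*h^2 + 4*sqrt(2)*h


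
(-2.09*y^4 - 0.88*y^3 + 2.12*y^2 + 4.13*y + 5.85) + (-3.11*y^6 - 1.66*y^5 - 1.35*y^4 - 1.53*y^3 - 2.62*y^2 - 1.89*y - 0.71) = -3.11*y^6 - 1.66*y^5 - 3.44*y^4 - 2.41*y^3 - 0.5*y^2 + 2.24*y + 5.14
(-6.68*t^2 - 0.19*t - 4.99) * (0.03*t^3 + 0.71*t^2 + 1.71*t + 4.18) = -0.2004*t^5 - 4.7485*t^4 - 11.7074*t^3 - 31.7902*t^2 - 9.3271*t - 20.8582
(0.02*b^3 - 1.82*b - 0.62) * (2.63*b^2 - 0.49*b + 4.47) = 0.0526*b^5 - 0.0098*b^4 - 4.6972*b^3 - 0.7388*b^2 - 7.8316*b - 2.7714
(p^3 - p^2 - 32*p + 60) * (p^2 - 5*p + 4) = p^5 - 6*p^4 - 23*p^3 + 216*p^2 - 428*p + 240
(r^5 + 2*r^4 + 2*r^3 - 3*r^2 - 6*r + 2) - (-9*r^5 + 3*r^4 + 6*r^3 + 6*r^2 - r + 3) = 10*r^5 - r^4 - 4*r^3 - 9*r^2 - 5*r - 1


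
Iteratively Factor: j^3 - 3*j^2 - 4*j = (j + 1)*(j^2 - 4*j) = (j - 4)*(j + 1)*(j)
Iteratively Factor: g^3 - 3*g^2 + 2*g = (g)*(g^2 - 3*g + 2) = g*(g - 2)*(g - 1)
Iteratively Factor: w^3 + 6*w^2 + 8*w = (w)*(w^2 + 6*w + 8) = w*(w + 2)*(w + 4)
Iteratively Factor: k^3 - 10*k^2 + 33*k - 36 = (k - 3)*(k^2 - 7*k + 12) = (k - 3)^2*(k - 4)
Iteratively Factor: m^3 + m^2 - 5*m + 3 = (m - 1)*(m^2 + 2*m - 3) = (m - 1)^2*(m + 3)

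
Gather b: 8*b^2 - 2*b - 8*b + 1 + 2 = 8*b^2 - 10*b + 3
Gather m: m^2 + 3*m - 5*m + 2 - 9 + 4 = m^2 - 2*m - 3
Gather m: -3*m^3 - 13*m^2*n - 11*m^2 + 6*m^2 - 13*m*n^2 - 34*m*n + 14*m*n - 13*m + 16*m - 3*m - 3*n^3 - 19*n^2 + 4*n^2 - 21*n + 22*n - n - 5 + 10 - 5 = -3*m^3 + m^2*(-13*n - 5) + m*(-13*n^2 - 20*n) - 3*n^3 - 15*n^2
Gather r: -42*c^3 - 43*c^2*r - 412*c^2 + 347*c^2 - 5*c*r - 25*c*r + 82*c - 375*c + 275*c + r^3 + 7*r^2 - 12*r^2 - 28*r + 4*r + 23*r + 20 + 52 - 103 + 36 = -42*c^3 - 65*c^2 - 18*c + r^3 - 5*r^2 + r*(-43*c^2 - 30*c - 1) + 5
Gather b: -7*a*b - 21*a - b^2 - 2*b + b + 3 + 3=-21*a - b^2 + b*(-7*a - 1) + 6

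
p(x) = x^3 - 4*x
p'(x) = 3*x^2 - 4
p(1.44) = -2.77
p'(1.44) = 2.22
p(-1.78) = 1.48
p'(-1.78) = 5.51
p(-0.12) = 0.48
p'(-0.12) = -3.96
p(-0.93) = 2.92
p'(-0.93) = -1.41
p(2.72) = 9.24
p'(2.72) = 18.20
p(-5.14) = -115.24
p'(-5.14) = 75.26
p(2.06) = 0.50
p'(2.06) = 8.73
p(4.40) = 67.58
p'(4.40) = 54.08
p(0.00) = 0.00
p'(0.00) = -4.00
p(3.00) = 15.00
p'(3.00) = 23.00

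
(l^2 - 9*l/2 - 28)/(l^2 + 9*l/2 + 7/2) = (l - 8)/(l + 1)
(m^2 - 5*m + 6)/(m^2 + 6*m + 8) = (m^2 - 5*m + 6)/(m^2 + 6*m + 8)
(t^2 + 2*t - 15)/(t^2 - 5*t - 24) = (-t^2 - 2*t + 15)/(-t^2 + 5*t + 24)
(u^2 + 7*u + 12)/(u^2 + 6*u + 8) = (u + 3)/(u + 2)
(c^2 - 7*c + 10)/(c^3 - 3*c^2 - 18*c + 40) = 1/(c + 4)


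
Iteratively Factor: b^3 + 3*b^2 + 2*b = (b + 1)*(b^2 + 2*b) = (b + 1)*(b + 2)*(b)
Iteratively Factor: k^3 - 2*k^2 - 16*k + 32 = (k - 2)*(k^2 - 16) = (k - 4)*(k - 2)*(k + 4)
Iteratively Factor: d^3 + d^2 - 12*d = (d)*(d^2 + d - 12) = d*(d - 3)*(d + 4)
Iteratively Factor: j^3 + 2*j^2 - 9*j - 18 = (j - 3)*(j^2 + 5*j + 6) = (j - 3)*(j + 2)*(j + 3)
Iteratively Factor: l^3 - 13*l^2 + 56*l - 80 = (l - 4)*(l^2 - 9*l + 20) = (l - 4)^2*(l - 5)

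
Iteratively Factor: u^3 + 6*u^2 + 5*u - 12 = (u + 3)*(u^2 + 3*u - 4) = (u - 1)*(u + 3)*(u + 4)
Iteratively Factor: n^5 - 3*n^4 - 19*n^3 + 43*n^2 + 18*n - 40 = (n - 2)*(n^4 - n^3 - 21*n^2 + n + 20) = (n - 2)*(n + 1)*(n^3 - 2*n^2 - 19*n + 20) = (n - 2)*(n - 1)*(n + 1)*(n^2 - n - 20) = (n - 5)*(n - 2)*(n - 1)*(n + 1)*(n + 4)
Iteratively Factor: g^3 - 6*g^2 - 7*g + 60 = (g - 4)*(g^2 - 2*g - 15) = (g - 5)*(g - 4)*(g + 3)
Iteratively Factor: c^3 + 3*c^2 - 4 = (c + 2)*(c^2 + c - 2) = (c - 1)*(c + 2)*(c + 2)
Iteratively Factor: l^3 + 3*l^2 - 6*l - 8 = (l + 4)*(l^2 - l - 2) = (l - 2)*(l + 4)*(l + 1)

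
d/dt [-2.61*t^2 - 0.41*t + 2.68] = -5.22*t - 0.41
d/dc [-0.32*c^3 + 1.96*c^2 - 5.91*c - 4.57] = -0.96*c^2 + 3.92*c - 5.91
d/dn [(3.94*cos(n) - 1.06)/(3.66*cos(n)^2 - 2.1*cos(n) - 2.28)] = (14.4204*cos(n)^2 - 7.7592*cos(n) + 11.2092)*sin(n)/(13.3956*cos(n)^4 - 15.372*cos(n)^3 - 12.2796*cos(n)^2 + 9.576*cos(n) + 5.1984)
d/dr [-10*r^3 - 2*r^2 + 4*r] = -30*r^2 - 4*r + 4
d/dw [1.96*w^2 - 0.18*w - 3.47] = 3.92*w - 0.18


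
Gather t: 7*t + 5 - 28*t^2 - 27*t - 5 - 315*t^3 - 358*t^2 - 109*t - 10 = -315*t^3 - 386*t^2 - 129*t - 10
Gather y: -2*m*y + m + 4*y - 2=m + y*(4 - 2*m) - 2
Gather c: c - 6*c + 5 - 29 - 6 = -5*c - 30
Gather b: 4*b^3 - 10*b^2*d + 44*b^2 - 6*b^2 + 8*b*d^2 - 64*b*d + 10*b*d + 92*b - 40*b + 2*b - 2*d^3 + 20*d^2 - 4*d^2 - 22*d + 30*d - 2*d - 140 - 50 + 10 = 4*b^3 + b^2*(38 - 10*d) + b*(8*d^2 - 54*d + 54) - 2*d^3 + 16*d^2 + 6*d - 180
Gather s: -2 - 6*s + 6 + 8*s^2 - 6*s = 8*s^2 - 12*s + 4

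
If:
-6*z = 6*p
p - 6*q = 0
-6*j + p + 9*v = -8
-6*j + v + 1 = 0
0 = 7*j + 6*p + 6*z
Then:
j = 0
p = 1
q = 1/6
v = -1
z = -1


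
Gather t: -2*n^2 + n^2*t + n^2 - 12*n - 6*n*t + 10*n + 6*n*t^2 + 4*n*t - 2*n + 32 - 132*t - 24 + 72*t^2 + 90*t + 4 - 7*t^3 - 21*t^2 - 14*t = -n^2 - 4*n - 7*t^3 + t^2*(6*n + 51) + t*(n^2 - 2*n - 56) + 12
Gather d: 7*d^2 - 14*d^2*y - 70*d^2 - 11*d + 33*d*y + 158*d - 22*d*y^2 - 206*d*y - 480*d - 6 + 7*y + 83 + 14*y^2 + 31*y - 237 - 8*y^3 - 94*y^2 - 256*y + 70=d^2*(-14*y - 63) + d*(-22*y^2 - 173*y - 333) - 8*y^3 - 80*y^2 - 218*y - 90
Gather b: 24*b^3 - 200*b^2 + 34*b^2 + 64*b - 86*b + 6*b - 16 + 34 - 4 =24*b^3 - 166*b^2 - 16*b + 14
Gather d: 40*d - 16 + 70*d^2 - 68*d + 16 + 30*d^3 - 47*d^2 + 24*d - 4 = 30*d^3 + 23*d^2 - 4*d - 4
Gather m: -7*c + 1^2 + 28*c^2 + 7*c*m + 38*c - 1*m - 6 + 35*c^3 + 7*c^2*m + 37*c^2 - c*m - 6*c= 35*c^3 + 65*c^2 + 25*c + m*(7*c^2 + 6*c - 1) - 5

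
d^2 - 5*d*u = d*(d - 5*u)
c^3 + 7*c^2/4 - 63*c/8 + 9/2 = (c - 3/2)*(c - 3/4)*(c + 4)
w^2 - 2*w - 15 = (w - 5)*(w + 3)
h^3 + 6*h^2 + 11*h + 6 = (h + 1)*(h + 2)*(h + 3)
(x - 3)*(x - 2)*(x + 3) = x^3 - 2*x^2 - 9*x + 18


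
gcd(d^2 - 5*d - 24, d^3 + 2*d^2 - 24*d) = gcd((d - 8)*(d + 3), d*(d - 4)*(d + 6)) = 1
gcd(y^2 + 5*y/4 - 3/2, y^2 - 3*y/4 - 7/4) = 1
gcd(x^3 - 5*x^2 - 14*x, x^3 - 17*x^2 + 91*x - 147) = x - 7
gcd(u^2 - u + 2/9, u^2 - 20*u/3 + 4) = u - 2/3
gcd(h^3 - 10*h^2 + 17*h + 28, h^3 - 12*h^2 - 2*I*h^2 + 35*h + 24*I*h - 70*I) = h - 7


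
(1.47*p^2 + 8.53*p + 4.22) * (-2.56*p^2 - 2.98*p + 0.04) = -3.7632*p^4 - 26.2174*p^3 - 36.1638*p^2 - 12.2344*p + 0.1688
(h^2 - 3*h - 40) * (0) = 0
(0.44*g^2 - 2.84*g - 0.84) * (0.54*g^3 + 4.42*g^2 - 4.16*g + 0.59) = 0.2376*g^5 + 0.4112*g^4 - 14.8368*g^3 + 8.3612*g^2 + 1.8188*g - 0.4956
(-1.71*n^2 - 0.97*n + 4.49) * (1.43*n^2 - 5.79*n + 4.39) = -2.4453*n^4 + 8.5138*n^3 + 4.5301*n^2 - 30.2554*n + 19.7111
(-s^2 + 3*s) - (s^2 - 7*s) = -2*s^2 + 10*s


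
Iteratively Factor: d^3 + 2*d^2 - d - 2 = (d - 1)*(d^2 + 3*d + 2) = (d - 1)*(d + 1)*(d + 2)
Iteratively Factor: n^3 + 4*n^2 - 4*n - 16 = (n + 2)*(n^2 + 2*n - 8) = (n + 2)*(n + 4)*(n - 2)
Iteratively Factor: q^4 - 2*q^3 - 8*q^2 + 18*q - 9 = (q - 1)*(q^3 - q^2 - 9*q + 9) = (q - 3)*(q - 1)*(q^2 + 2*q - 3) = (q - 3)*(q - 1)^2*(q + 3)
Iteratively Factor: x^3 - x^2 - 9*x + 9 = (x - 3)*(x^2 + 2*x - 3) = (x - 3)*(x - 1)*(x + 3)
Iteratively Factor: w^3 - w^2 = (w - 1)*(w^2) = w*(w - 1)*(w)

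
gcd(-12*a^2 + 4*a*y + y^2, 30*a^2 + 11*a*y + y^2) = 6*a + y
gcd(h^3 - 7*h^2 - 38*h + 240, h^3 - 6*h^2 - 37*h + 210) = h^2 + h - 30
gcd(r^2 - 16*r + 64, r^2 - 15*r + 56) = r - 8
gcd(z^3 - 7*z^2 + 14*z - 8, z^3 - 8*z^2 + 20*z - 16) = z^2 - 6*z + 8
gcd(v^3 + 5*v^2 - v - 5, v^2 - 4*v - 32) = 1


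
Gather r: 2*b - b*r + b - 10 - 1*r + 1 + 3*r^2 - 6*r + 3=3*b + 3*r^2 + r*(-b - 7) - 6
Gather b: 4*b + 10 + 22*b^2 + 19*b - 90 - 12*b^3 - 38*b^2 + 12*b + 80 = -12*b^3 - 16*b^2 + 35*b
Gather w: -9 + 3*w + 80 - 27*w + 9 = 80 - 24*w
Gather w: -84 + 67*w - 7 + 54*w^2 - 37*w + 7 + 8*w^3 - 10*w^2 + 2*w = 8*w^3 + 44*w^2 + 32*w - 84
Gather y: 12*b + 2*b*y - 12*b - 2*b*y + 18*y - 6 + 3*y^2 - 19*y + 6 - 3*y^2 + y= 0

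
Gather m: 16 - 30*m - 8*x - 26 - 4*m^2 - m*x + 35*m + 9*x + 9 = -4*m^2 + m*(5 - x) + x - 1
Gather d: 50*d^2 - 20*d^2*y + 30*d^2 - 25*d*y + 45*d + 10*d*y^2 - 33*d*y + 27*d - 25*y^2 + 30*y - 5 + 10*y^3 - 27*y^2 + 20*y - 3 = d^2*(80 - 20*y) + d*(10*y^2 - 58*y + 72) + 10*y^3 - 52*y^2 + 50*y - 8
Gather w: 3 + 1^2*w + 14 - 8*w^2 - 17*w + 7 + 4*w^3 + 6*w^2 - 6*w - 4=4*w^3 - 2*w^2 - 22*w + 20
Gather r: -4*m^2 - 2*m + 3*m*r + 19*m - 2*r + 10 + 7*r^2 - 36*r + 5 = -4*m^2 + 17*m + 7*r^2 + r*(3*m - 38) + 15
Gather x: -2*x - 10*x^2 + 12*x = -10*x^2 + 10*x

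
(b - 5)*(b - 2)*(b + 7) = b^3 - 39*b + 70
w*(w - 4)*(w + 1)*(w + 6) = w^4 + 3*w^3 - 22*w^2 - 24*w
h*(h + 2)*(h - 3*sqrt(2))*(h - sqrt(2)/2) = h^4 - 7*sqrt(2)*h^3/2 + 2*h^3 - 7*sqrt(2)*h^2 + 3*h^2 + 6*h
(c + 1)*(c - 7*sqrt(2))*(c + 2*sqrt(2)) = c^3 - 5*sqrt(2)*c^2 + c^2 - 28*c - 5*sqrt(2)*c - 28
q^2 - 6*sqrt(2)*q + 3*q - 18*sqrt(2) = (q + 3)*(q - 6*sqrt(2))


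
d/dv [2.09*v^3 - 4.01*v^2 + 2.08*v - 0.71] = 6.27*v^2 - 8.02*v + 2.08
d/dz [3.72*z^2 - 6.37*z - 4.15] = 7.44*z - 6.37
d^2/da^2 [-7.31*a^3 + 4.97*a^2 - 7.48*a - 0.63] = 9.94 - 43.86*a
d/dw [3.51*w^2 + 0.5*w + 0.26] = 7.02*w + 0.5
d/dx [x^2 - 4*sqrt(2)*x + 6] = 2*x - 4*sqrt(2)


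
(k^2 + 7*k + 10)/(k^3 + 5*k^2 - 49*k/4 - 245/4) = 4*(k + 2)/(4*k^2 - 49)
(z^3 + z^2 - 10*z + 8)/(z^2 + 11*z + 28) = (z^2 - 3*z + 2)/(z + 7)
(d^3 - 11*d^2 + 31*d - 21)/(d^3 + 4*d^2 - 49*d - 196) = (d^2 - 4*d + 3)/(d^2 + 11*d + 28)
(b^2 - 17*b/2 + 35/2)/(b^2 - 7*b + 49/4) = 2*(b - 5)/(2*b - 7)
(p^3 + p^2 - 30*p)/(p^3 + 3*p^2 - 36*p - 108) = p*(p - 5)/(p^2 - 3*p - 18)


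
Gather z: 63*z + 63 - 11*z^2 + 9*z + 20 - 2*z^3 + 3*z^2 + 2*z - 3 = -2*z^3 - 8*z^2 + 74*z + 80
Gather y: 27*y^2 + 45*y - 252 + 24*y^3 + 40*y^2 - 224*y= 24*y^3 + 67*y^2 - 179*y - 252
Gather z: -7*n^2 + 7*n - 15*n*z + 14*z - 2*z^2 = -7*n^2 + 7*n - 2*z^2 + z*(14 - 15*n)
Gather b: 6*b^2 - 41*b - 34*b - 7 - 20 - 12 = 6*b^2 - 75*b - 39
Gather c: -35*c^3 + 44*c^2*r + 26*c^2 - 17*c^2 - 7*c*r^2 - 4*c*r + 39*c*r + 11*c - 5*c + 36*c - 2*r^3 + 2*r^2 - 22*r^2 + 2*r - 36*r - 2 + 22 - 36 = -35*c^3 + c^2*(44*r + 9) + c*(-7*r^2 + 35*r + 42) - 2*r^3 - 20*r^2 - 34*r - 16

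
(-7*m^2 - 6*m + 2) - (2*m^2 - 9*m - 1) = -9*m^2 + 3*m + 3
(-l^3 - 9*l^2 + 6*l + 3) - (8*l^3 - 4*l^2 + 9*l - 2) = -9*l^3 - 5*l^2 - 3*l + 5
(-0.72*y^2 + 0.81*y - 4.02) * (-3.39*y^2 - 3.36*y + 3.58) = 2.4408*y^4 - 0.3267*y^3 + 8.3286*y^2 + 16.407*y - 14.3916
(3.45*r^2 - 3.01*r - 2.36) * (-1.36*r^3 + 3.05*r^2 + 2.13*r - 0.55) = -4.692*r^5 + 14.6161*r^4 + 1.3776*r^3 - 15.5068*r^2 - 3.3713*r + 1.298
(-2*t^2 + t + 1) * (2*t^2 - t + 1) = -4*t^4 + 4*t^3 - t^2 + 1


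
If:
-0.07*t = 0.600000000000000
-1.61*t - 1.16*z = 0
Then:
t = -8.57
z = 11.90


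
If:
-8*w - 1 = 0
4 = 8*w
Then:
No Solution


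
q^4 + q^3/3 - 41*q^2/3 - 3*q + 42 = (q - 3)*(q - 2)*(q + 7/3)*(q + 3)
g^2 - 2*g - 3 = (g - 3)*(g + 1)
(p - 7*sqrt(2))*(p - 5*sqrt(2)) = p^2 - 12*sqrt(2)*p + 70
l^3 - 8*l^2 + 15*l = l*(l - 5)*(l - 3)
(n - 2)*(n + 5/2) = n^2 + n/2 - 5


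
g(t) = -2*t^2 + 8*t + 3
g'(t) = 8 - 4*t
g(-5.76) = -109.44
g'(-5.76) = 31.04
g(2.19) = 10.93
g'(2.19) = -0.76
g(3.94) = 3.47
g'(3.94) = -7.76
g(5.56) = -14.35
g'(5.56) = -14.24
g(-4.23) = -66.63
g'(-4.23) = 24.92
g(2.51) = 10.48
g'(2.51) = -2.04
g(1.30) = 10.02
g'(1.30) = 2.80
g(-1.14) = -8.72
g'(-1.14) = 12.56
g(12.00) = -189.00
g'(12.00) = -40.00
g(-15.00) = -567.00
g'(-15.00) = 68.00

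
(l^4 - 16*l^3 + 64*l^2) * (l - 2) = l^5 - 18*l^4 + 96*l^3 - 128*l^2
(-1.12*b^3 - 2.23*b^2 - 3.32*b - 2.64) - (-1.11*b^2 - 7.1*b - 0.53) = -1.12*b^3 - 1.12*b^2 + 3.78*b - 2.11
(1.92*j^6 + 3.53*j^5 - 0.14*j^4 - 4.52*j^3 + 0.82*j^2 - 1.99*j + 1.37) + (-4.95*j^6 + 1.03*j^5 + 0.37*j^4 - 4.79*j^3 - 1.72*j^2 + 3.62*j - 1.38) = -3.03*j^6 + 4.56*j^5 + 0.23*j^4 - 9.31*j^3 - 0.9*j^2 + 1.63*j - 0.00999999999999979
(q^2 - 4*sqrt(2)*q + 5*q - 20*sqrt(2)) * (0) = 0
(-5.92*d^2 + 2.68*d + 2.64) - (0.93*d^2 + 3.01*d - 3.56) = -6.85*d^2 - 0.33*d + 6.2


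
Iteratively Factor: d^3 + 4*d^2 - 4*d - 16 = (d + 2)*(d^2 + 2*d - 8) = (d + 2)*(d + 4)*(d - 2)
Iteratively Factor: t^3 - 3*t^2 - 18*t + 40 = (t + 4)*(t^2 - 7*t + 10) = (t - 2)*(t + 4)*(t - 5)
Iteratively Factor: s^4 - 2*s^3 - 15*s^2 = (s)*(s^3 - 2*s^2 - 15*s) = s*(s + 3)*(s^2 - 5*s) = s*(s - 5)*(s + 3)*(s)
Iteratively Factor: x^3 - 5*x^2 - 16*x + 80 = (x - 5)*(x^2 - 16) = (x - 5)*(x - 4)*(x + 4)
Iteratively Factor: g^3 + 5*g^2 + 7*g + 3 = (g + 1)*(g^2 + 4*g + 3) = (g + 1)^2*(g + 3)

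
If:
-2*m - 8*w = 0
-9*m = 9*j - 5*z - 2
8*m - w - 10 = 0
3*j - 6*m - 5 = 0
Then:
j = 45/11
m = 40/33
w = -10/33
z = 503/55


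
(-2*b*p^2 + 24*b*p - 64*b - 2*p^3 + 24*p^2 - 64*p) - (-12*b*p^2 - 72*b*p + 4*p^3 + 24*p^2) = 10*b*p^2 + 96*b*p - 64*b - 6*p^3 - 64*p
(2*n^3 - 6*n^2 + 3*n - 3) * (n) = 2*n^4 - 6*n^3 + 3*n^2 - 3*n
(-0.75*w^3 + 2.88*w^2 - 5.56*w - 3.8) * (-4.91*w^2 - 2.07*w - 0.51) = 3.6825*w^5 - 12.5883*w^4 + 21.7205*w^3 + 28.6984*w^2 + 10.7016*w + 1.938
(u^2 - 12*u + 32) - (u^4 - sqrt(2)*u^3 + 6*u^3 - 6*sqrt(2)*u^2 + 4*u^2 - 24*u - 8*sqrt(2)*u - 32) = -u^4 - 6*u^3 + sqrt(2)*u^3 - 3*u^2 + 6*sqrt(2)*u^2 + 8*sqrt(2)*u + 12*u + 64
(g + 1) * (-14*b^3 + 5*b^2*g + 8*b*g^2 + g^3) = -14*b^3*g - 14*b^3 + 5*b^2*g^2 + 5*b^2*g + 8*b*g^3 + 8*b*g^2 + g^4 + g^3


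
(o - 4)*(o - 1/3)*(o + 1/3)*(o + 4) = o^4 - 145*o^2/9 + 16/9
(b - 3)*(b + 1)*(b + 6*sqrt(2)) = b^3 - 2*b^2 + 6*sqrt(2)*b^2 - 12*sqrt(2)*b - 3*b - 18*sqrt(2)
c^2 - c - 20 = (c - 5)*(c + 4)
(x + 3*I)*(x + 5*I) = x^2 + 8*I*x - 15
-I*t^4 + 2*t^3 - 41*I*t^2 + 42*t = t*(t - 6*I)*(t + 7*I)*(-I*t + 1)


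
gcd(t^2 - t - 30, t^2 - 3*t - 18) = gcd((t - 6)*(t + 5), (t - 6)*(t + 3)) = t - 6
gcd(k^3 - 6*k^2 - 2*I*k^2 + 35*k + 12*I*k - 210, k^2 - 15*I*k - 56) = k - 7*I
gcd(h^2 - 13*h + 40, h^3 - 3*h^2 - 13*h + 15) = h - 5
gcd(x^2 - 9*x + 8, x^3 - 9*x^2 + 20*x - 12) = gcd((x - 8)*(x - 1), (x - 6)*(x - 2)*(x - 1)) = x - 1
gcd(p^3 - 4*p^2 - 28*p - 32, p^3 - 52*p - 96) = p^2 - 6*p - 16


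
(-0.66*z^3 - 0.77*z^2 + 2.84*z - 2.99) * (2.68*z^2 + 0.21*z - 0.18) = -1.7688*z^5 - 2.2022*z^4 + 7.5683*z^3 - 7.2782*z^2 - 1.1391*z + 0.5382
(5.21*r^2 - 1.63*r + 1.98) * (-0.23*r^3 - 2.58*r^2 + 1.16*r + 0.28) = -1.1983*r^5 - 13.0669*r^4 + 9.7936*r^3 - 5.5404*r^2 + 1.8404*r + 0.5544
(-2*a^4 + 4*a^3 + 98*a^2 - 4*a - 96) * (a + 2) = -2*a^5 + 106*a^3 + 192*a^2 - 104*a - 192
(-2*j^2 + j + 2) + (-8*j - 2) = -2*j^2 - 7*j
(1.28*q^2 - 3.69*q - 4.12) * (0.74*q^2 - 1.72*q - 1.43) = 0.9472*q^4 - 4.9322*q^3 + 1.4676*q^2 + 12.3631*q + 5.8916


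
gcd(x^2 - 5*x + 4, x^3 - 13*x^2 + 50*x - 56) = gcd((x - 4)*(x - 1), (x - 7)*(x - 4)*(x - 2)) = x - 4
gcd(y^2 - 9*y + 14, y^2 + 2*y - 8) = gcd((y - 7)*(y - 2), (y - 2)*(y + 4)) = y - 2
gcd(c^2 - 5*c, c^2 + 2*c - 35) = c - 5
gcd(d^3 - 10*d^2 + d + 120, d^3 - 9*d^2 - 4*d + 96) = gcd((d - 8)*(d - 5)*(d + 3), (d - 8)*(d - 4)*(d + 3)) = d^2 - 5*d - 24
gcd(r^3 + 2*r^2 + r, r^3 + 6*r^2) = r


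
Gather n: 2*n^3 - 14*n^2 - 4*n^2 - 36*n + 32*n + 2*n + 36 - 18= 2*n^3 - 18*n^2 - 2*n + 18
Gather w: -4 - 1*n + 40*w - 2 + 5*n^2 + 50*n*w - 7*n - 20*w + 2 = 5*n^2 - 8*n + w*(50*n + 20) - 4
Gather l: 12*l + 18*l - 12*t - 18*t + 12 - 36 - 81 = 30*l - 30*t - 105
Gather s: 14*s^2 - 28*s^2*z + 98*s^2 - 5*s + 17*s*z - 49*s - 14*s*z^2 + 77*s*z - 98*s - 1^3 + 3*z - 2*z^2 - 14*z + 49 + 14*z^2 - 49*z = s^2*(112 - 28*z) + s*(-14*z^2 + 94*z - 152) + 12*z^2 - 60*z + 48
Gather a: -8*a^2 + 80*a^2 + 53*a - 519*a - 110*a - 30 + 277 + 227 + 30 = 72*a^2 - 576*a + 504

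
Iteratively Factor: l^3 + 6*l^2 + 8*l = (l + 2)*(l^2 + 4*l) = (l + 2)*(l + 4)*(l)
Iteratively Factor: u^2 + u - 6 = (u - 2)*(u + 3)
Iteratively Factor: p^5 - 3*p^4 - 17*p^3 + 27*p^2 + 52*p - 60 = (p - 5)*(p^4 + 2*p^3 - 7*p^2 - 8*p + 12) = (p - 5)*(p + 2)*(p^3 - 7*p + 6) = (p - 5)*(p - 1)*(p + 2)*(p^2 + p - 6) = (p - 5)*(p - 1)*(p + 2)*(p + 3)*(p - 2)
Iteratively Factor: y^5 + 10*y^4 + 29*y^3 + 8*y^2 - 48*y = (y)*(y^4 + 10*y^3 + 29*y^2 + 8*y - 48) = y*(y - 1)*(y^3 + 11*y^2 + 40*y + 48) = y*(y - 1)*(y + 3)*(y^2 + 8*y + 16) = y*(y - 1)*(y + 3)*(y + 4)*(y + 4)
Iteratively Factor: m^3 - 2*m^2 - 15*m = (m + 3)*(m^2 - 5*m) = m*(m + 3)*(m - 5)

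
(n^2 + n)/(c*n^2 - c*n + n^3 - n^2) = (n + 1)/(c*n - c + n^2 - n)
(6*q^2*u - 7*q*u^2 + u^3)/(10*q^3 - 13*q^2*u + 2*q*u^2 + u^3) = u*(6*q - u)/(10*q^2 - 3*q*u - u^2)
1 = 1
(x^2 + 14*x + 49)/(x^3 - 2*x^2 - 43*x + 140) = (x + 7)/(x^2 - 9*x + 20)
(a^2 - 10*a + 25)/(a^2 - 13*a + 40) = (a - 5)/(a - 8)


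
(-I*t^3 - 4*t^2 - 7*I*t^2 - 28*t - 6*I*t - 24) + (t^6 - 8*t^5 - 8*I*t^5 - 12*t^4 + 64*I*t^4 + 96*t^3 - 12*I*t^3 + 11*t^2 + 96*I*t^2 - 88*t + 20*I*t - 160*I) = t^6 - 8*t^5 - 8*I*t^5 - 12*t^4 + 64*I*t^4 + 96*t^3 - 13*I*t^3 + 7*t^2 + 89*I*t^2 - 116*t + 14*I*t - 24 - 160*I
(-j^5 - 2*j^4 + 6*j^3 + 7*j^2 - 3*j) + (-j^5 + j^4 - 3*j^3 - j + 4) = -2*j^5 - j^4 + 3*j^3 + 7*j^2 - 4*j + 4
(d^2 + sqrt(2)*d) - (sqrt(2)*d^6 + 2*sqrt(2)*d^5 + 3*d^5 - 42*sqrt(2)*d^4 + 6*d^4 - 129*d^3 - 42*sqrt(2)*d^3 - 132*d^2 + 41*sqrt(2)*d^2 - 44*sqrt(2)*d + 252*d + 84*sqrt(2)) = -sqrt(2)*d^6 - 3*d^5 - 2*sqrt(2)*d^5 - 6*d^4 + 42*sqrt(2)*d^4 + 42*sqrt(2)*d^3 + 129*d^3 - 41*sqrt(2)*d^2 + 133*d^2 - 252*d + 45*sqrt(2)*d - 84*sqrt(2)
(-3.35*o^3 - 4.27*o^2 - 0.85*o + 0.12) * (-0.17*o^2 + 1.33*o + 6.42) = 0.5695*o^5 - 3.7296*o^4 - 27.0416*o^3 - 28.5643*o^2 - 5.2974*o + 0.7704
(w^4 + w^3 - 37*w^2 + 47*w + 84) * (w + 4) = w^5 + 5*w^4 - 33*w^3 - 101*w^2 + 272*w + 336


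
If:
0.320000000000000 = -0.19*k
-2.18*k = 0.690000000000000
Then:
No Solution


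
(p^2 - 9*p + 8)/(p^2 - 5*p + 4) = (p - 8)/(p - 4)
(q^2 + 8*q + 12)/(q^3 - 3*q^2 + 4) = (q^2 + 8*q + 12)/(q^3 - 3*q^2 + 4)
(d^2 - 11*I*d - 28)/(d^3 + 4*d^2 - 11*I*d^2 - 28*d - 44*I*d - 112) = 1/(d + 4)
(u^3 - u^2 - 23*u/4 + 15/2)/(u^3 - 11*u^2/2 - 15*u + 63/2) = (u^2 + u/2 - 5)/(u^2 - 4*u - 21)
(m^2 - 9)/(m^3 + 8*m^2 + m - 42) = (m - 3)/(m^2 + 5*m - 14)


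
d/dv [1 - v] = -1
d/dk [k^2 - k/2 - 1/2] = 2*k - 1/2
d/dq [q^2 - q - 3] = 2*q - 1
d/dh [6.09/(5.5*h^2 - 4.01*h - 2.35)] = (24.4209 - 66.99*h)/(-5.5*h^2 + 4.01*h + 2.35)^2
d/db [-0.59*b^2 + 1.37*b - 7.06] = 1.37 - 1.18*b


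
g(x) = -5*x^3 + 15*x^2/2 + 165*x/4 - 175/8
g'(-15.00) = -3558.75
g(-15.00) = 17921.88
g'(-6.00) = -588.75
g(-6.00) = 1080.62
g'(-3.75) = -225.94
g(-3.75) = 192.58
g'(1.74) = 21.94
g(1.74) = 46.27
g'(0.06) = 42.10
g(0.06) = -19.37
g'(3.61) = -100.08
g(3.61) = -10.45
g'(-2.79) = -117.36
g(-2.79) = 30.01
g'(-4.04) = -264.17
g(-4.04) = 263.58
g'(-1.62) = -22.42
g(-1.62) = -47.76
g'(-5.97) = -582.91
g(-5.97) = 1063.05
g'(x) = -15*x^2 + 15*x + 165/4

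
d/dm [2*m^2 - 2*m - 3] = 4*m - 2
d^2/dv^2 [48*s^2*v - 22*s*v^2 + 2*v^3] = -44*s + 12*v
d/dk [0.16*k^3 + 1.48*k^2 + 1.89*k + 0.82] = 0.48*k^2 + 2.96*k + 1.89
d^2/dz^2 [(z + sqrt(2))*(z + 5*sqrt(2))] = 2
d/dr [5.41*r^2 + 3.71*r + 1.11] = 10.82*r + 3.71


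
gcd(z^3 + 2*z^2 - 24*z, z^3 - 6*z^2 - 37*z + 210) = z + 6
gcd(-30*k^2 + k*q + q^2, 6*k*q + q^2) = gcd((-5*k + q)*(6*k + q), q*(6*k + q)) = 6*k + q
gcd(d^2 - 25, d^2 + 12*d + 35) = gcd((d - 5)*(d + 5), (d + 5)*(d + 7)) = d + 5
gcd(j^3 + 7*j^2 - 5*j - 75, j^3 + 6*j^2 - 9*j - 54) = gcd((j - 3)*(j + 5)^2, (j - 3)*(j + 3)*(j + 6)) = j - 3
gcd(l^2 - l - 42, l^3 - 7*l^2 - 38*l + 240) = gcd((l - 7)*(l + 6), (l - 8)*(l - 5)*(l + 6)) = l + 6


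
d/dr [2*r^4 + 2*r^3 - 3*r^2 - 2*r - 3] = 8*r^3 + 6*r^2 - 6*r - 2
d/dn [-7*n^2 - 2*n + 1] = -14*n - 2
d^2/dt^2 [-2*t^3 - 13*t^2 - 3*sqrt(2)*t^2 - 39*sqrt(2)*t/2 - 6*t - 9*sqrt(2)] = -12*t - 26 - 6*sqrt(2)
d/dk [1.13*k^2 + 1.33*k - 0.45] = 2.26*k + 1.33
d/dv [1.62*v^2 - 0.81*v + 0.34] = 3.24*v - 0.81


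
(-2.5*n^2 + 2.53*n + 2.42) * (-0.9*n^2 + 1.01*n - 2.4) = 2.25*n^4 - 4.802*n^3 + 6.3773*n^2 - 3.6278*n - 5.808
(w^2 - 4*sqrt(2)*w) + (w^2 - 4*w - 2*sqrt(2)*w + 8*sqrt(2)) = 2*w^2 - 6*sqrt(2)*w - 4*w + 8*sqrt(2)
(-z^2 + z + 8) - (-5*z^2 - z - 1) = 4*z^2 + 2*z + 9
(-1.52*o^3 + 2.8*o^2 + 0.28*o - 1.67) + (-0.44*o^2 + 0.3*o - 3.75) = -1.52*o^3 + 2.36*o^2 + 0.58*o - 5.42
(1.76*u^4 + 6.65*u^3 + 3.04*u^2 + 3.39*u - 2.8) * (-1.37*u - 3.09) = -2.4112*u^5 - 14.5489*u^4 - 24.7133*u^3 - 14.0379*u^2 - 6.6391*u + 8.652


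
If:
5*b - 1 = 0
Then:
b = 1/5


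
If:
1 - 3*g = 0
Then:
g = 1/3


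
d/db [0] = 0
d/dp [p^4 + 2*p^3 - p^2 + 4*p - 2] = 4*p^3 + 6*p^2 - 2*p + 4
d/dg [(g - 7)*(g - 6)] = 2*g - 13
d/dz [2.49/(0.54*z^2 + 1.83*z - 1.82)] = (-2.6892*z - 4.5567)/(0.54*z^2 + 1.83*z - 1.82)^2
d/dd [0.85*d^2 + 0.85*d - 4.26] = 1.7*d + 0.85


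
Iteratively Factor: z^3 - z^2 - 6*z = (z)*(z^2 - z - 6) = z*(z - 3)*(z + 2)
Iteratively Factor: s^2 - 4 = (s - 2)*(s + 2)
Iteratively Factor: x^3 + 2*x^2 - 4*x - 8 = (x + 2)*(x^2 - 4) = (x + 2)^2*(x - 2)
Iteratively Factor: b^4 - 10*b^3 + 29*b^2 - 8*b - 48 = (b - 4)*(b^3 - 6*b^2 + 5*b + 12) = (b - 4)^2*(b^2 - 2*b - 3) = (b - 4)^2*(b - 3)*(b + 1)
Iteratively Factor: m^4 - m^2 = (m)*(m^3 - m) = m^2*(m^2 - 1) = m^2*(m + 1)*(m - 1)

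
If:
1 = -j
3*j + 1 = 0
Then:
No Solution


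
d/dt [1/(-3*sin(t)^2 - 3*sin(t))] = (2/tan(t) + cos(t)/sin(t)^2)/(3*(sin(t) + 1)^2)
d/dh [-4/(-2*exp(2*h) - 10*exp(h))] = 2*(-2*exp(h) - 5)*exp(-h)/(exp(h) + 5)^2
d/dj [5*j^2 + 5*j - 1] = 10*j + 5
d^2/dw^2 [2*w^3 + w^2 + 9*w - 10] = 12*w + 2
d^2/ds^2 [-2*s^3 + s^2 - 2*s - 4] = 2 - 12*s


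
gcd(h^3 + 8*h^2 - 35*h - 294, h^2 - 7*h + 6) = h - 6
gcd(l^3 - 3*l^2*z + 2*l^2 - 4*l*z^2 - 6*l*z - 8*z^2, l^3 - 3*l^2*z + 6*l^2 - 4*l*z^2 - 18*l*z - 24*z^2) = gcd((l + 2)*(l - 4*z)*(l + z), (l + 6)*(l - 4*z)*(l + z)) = -l^2 + 3*l*z + 4*z^2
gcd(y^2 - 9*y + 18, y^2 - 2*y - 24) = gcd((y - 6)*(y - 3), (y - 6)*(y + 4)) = y - 6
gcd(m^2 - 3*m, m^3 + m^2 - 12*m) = m^2 - 3*m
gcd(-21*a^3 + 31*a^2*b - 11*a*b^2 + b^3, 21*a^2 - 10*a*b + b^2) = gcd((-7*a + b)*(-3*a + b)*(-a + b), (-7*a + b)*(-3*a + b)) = 21*a^2 - 10*a*b + b^2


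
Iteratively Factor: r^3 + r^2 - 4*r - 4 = (r + 1)*(r^2 - 4) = (r - 2)*(r + 1)*(r + 2)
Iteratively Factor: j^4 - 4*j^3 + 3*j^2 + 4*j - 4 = (j + 1)*(j^3 - 5*j^2 + 8*j - 4) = (j - 2)*(j + 1)*(j^2 - 3*j + 2) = (j - 2)*(j - 1)*(j + 1)*(j - 2)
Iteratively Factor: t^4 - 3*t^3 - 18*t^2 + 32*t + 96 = (t - 4)*(t^3 + t^2 - 14*t - 24) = (t - 4)^2*(t^2 + 5*t + 6) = (t - 4)^2*(t + 3)*(t + 2)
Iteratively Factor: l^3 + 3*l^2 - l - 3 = (l - 1)*(l^2 + 4*l + 3) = (l - 1)*(l + 3)*(l + 1)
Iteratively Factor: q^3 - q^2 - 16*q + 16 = (q - 1)*(q^2 - 16) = (q - 1)*(q + 4)*(q - 4)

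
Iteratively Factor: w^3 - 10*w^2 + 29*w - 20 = (w - 1)*(w^2 - 9*w + 20) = (w - 4)*(w - 1)*(w - 5)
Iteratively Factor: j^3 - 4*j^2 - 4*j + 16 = (j - 2)*(j^2 - 2*j - 8) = (j - 2)*(j + 2)*(j - 4)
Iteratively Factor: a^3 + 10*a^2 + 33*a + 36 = (a + 3)*(a^2 + 7*a + 12) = (a + 3)*(a + 4)*(a + 3)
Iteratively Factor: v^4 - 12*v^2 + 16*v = (v + 4)*(v^3 - 4*v^2 + 4*v) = (v - 2)*(v + 4)*(v^2 - 2*v) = v*(v - 2)*(v + 4)*(v - 2)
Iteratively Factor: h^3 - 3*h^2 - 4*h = (h + 1)*(h^2 - 4*h) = (h - 4)*(h + 1)*(h)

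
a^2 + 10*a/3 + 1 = (a + 1/3)*(a + 3)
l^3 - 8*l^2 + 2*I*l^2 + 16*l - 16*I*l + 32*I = (l - 4)^2*(l + 2*I)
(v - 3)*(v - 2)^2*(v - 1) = v^4 - 8*v^3 + 23*v^2 - 28*v + 12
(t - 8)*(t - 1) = t^2 - 9*t + 8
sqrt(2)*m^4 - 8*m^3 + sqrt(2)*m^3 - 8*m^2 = m^2*(m - 4*sqrt(2))*(sqrt(2)*m + sqrt(2))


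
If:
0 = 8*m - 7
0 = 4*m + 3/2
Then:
No Solution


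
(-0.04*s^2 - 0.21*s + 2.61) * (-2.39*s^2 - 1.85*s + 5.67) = 0.0956*s^4 + 0.5759*s^3 - 6.0762*s^2 - 6.0192*s + 14.7987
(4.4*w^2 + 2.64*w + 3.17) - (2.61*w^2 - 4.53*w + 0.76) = 1.79*w^2 + 7.17*w + 2.41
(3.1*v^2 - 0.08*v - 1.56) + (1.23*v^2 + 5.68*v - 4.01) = 4.33*v^2 + 5.6*v - 5.57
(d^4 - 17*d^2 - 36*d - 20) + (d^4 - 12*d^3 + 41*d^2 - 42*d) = 2*d^4 - 12*d^3 + 24*d^2 - 78*d - 20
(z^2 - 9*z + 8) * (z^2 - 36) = z^4 - 9*z^3 - 28*z^2 + 324*z - 288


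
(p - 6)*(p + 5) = p^2 - p - 30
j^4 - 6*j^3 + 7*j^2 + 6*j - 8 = (j - 4)*(j - 2)*(j - 1)*(j + 1)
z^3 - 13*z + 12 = (z - 3)*(z - 1)*(z + 4)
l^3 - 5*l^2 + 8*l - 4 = (l - 2)^2*(l - 1)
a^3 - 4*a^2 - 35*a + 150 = (a - 5)^2*(a + 6)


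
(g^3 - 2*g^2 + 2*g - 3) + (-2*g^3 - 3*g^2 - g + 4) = -g^3 - 5*g^2 + g + 1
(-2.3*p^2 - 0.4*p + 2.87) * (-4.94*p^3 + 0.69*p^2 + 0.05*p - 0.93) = 11.362*p^5 + 0.389*p^4 - 14.5688*p^3 + 4.0993*p^2 + 0.5155*p - 2.6691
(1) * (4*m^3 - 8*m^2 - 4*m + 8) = 4*m^3 - 8*m^2 - 4*m + 8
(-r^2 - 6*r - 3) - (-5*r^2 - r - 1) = 4*r^2 - 5*r - 2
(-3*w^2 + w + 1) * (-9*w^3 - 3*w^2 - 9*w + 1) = 27*w^5 + 15*w^3 - 15*w^2 - 8*w + 1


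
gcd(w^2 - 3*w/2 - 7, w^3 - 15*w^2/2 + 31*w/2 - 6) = 1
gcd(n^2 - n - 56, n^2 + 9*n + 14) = n + 7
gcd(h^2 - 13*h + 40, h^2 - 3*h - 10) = h - 5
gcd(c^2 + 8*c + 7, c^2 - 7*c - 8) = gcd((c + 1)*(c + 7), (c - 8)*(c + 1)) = c + 1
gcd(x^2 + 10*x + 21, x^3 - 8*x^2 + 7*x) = 1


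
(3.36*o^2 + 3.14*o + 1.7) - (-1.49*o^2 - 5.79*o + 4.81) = 4.85*o^2 + 8.93*o - 3.11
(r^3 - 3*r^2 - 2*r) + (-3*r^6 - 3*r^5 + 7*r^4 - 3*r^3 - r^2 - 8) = -3*r^6 - 3*r^5 + 7*r^4 - 2*r^3 - 4*r^2 - 2*r - 8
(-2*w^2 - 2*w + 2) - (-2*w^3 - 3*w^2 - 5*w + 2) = 2*w^3 + w^2 + 3*w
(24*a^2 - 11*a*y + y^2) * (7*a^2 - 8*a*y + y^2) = 168*a^4 - 269*a^3*y + 119*a^2*y^2 - 19*a*y^3 + y^4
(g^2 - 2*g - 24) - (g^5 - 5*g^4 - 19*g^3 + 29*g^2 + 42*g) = -g^5 + 5*g^4 + 19*g^3 - 28*g^2 - 44*g - 24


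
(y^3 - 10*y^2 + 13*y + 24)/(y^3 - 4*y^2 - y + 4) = (y^2 - 11*y + 24)/(y^2 - 5*y + 4)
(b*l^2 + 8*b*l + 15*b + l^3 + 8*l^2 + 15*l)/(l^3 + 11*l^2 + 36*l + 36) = (b*l + 5*b + l^2 + 5*l)/(l^2 + 8*l + 12)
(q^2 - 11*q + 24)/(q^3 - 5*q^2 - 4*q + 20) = (q^2 - 11*q + 24)/(q^3 - 5*q^2 - 4*q + 20)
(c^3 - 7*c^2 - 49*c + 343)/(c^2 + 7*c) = c - 14 + 49/c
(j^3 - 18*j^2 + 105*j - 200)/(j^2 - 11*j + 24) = (j^2 - 10*j + 25)/(j - 3)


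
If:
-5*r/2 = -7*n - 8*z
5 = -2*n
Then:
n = -5/2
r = 16*z/5 - 7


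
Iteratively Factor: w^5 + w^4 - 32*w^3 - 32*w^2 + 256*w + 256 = (w + 4)*(w^4 - 3*w^3 - 20*w^2 + 48*w + 64) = (w - 4)*(w + 4)*(w^3 + w^2 - 16*w - 16) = (w - 4)^2*(w + 4)*(w^2 + 5*w + 4) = (w - 4)^2*(w + 1)*(w + 4)*(w + 4)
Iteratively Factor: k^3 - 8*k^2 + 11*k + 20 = (k - 4)*(k^2 - 4*k - 5) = (k - 5)*(k - 4)*(k + 1)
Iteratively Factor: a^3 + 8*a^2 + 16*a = (a + 4)*(a^2 + 4*a) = (a + 4)^2*(a)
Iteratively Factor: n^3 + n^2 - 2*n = (n - 1)*(n^2 + 2*n) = (n - 1)*(n + 2)*(n)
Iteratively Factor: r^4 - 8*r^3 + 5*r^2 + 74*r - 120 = (r - 4)*(r^3 - 4*r^2 - 11*r + 30) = (r - 5)*(r - 4)*(r^2 + r - 6) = (r - 5)*(r - 4)*(r + 3)*(r - 2)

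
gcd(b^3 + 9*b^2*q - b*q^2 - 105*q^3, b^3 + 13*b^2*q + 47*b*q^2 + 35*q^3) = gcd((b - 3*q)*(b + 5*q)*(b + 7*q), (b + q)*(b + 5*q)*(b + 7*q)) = b^2 + 12*b*q + 35*q^2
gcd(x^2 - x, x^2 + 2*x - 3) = x - 1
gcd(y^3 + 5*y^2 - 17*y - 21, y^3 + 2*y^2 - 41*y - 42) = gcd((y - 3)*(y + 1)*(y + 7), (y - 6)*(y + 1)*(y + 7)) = y^2 + 8*y + 7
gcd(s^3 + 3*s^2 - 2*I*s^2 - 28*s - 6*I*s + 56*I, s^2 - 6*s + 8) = s - 4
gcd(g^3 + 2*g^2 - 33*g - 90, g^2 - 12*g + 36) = g - 6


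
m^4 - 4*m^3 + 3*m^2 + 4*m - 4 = (m - 2)^2*(m - 1)*(m + 1)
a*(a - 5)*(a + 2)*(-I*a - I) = -I*a^4 + 2*I*a^3 + 13*I*a^2 + 10*I*a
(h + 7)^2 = h^2 + 14*h + 49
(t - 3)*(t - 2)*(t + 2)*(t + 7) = t^4 + 4*t^3 - 25*t^2 - 16*t + 84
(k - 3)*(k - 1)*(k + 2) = k^3 - 2*k^2 - 5*k + 6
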